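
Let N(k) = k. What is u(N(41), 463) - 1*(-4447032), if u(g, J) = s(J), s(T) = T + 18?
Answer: 4447513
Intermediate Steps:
s(T) = 18 + T
u(g, J) = 18 + J
u(N(41), 463) - 1*(-4447032) = (18 + 463) - 1*(-4447032) = 481 + 4447032 = 4447513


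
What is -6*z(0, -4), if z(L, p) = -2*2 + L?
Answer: 24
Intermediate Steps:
z(L, p) = -4 + L
-6*z(0, -4) = -6*(-4 + 0) = -6*(-4) = 24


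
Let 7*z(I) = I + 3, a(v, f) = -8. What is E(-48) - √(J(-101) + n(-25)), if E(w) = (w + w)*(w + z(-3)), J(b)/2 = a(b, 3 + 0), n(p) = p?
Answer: 4608 - I*√41 ≈ 4608.0 - 6.4031*I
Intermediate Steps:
J(b) = -16 (J(b) = 2*(-8) = -16)
z(I) = 3/7 + I/7 (z(I) = (I + 3)/7 = (3 + I)/7 = 3/7 + I/7)
E(w) = 2*w² (E(w) = (w + w)*(w + (3/7 + (⅐)*(-3))) = (2*w)*(w + (3/7 - 3/7)) = (2*w)*(w + 0) = (2*w)*w = 2*w²)
E(-48) - √(J(-101) + n(-25)) = 2*(-48)² - √(-16 - 25) = 2*2304 - √(-41) = 4608 - I*√41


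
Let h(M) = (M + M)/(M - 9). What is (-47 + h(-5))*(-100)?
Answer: 32400/7 ≈ 4628.6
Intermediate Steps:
h(M) = 2*M/(-9 + M) (h(M) = (2*M)/(-9 + M) = 2*M/(-9 + M))
(-47 + h(-5))*(-100) = (-47 + 2*(-5)/(-9 - 5))*(-100) = (-47 + 2*(-5)/(-14))*(-100) = (-47 + 2*(-5)*(-1/14))*(-100) = (-47 + 5/7)*(-100) = -324/7*(-100) = 32400/7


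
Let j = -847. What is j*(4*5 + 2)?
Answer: -18634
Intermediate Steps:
j*(4*5 + 2) = -847*(4*5 + 2) = -847*(20 + 2) = -847*22 = -18634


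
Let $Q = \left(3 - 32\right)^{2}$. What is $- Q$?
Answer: $-841$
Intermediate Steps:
$Q = 841$ ($Q = \left(3 - 32\right)^{2} = \left(-29\right)^{2} = 841$)
$- Q = \left(-1\right) 841 = -841$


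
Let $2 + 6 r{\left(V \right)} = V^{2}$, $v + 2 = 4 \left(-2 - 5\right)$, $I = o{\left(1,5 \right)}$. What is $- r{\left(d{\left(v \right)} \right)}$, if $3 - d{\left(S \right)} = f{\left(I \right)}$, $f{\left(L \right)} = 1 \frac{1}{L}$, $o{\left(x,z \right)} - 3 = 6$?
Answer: $- \frac{257}{243} \approx -1.0576$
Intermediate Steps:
$o{\left(x,z \right)} = 9$ ($o{\left(x,z \right)} = 3 + 6 = 9$)
$I = 9$
$f{\left(L \right)} = \frac{1}{L}$
$v = -30$ ($v = -2 + 4 \left(-2 - 5\right) = -2 + 4 \left(-7\right) = -2 - 28 = -30$)
$d{\left(S \right)} = \frac{26}{9}$ ($d{\left(S \right)} = 3 - \frac{1}{9} = \frac{26}{9}$)
$r{\left(V \right)} = - \frac{1}{3} + \frac{V^{2}}{6}$
$- r{\left(d{\left(v \right)} \right)} = - (- \frac{1}{3} + \frac{\left(\frac{26}{9}\right)^{2}}{6}) = - (- \frac{1}{3} + \frac{1}{6} \cdot \frac{676}{81}) = - (- \frac{1}{3} + \frac{338}{243}) = \left(-1\right) \frac{257}{243} = - \frac{257}{243}$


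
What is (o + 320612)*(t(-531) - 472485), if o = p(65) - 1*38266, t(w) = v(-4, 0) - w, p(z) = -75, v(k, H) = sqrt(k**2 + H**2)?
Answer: -133217798450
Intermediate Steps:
v(k, H) = sqrt(H**2 + k**2)
t(w) = 4 - w (t(w) = sqrt(0**2 + (-4)**2) - w = sqrt(0 + 16) - w = sqrt(16) - w = 4 - w)
o = -38341 (o = -75 - 1*38266 = -75 - 38266 = -38341)
(o + 320612)*(t(-531) - 472485) = (-38341 + 320612)*((4 - 1*(-531)) - 472485) = 282271*((4 + 531) - 472485) = 282271*(535 - 472485) = 282271*(-471950) = -133217798450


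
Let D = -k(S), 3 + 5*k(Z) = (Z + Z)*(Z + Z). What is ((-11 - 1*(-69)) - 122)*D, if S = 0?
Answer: -192/5 ≈ -38.400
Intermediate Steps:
k(Z) = -⅗ + 4*Z²/5 (k(Z) = -⅗ + ((Z + Z)*(Z + Z))/5 = -⅗ + ((2*Z)*(2*Z))/5 = -⅗ + (4*Z²)/5 = -⅗ + 4*Z²/5)
D = ⅗ (D = -(-⅗ + (⅘)*0²) = -(-⅗ + (⅘)*0) = -(-⅗ + 0) = -1*(-⅗) = ⅗ ≈ 0.60000)
((-11 - 1*(-69)) - 122)*D = ((-11 - 1*(-69)) - 122)*(⅗) = ((-11 + 69) - 122)*(⅗) = (58 - 122)*(⅗) = -64*⅗ = -192/5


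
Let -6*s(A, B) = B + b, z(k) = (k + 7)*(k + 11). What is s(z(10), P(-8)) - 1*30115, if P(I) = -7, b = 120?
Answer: -180803/6 ≈ -30134.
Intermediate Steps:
z(k) = (7 + k)*(11 + k)
s(A, B) = -20 - B/6 (s(A, B) = -(B + 120)/6 = -(120 + B)/6 = -20 - B/6)
s(z(10), P(-8)) - 1*30115 = (-20 - 1/6*(-7)) - 1*30115 = (-20 + 7/6) - 30115 = -113/6 - 30115 = -180803/6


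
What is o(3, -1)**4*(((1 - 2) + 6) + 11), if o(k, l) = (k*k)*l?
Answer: 104976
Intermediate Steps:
o(k, l) = l*k**2 (o(k, l) = k**2*l = l*k**2)
o(3, -1)**4*(((1 - 2) + 6) + 11) = (-1*3**2)**4*(((1 - 2) + 6) + 11) = (-1*9)**4*((-1 + 6) + 11) = (-9)**4*(5 + 11) = 6561*16 = 104976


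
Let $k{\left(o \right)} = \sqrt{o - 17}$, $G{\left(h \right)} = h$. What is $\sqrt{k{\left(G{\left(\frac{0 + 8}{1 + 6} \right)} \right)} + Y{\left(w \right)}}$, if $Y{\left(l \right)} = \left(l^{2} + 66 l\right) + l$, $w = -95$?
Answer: $\frac{\sqrt{130340 + 7 i \sqrt{777}}}{7} \approx 51.575 + 0.038605 i$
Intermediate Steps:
$k{\left(o \right)} = \sqrt{-17 + o}$
$Y{\left(l \right)} = l^{2} + 67 l$
$\sqrt{k{\left(G{\left(\frac{0 + 8}{1 + 6} \right)} \right)} + Y{\left(w \right)}} = \sqrt{\sqrt{-17 + \frac{0 + 8}{1 + 6}} - 95 \left(67 - 95\right)} = \sqrt{\sqrt{-17 + \frac{8}{7}} - -2660} = \sqrt{\sqrt{-17 + 8 \cdot \frac{1}{7}} + 2660} = \sqrt{\sqrt{-17 + \frac{8}{7}} + 2660} = \sqrt{\sqrt{- \frac{111}{7}} + 2660} = \sqrt{\frac{i \sqrt{777}}{7} + 2660} = \sqrt{2660 + \frac{i \sqrt{777}}{7}}$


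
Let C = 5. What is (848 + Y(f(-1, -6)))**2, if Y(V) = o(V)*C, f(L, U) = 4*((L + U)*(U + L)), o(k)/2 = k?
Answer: 7884864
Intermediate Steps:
o(k) = 2*k
f(L, U) = 4*(L + U)**2 (f(L, U) = 4*((L + U)*(L + U)) = 4*(L + U)**2)
Y(V) = 10*V (Y(V) = (2*V)*5 = 10*V)
(848 + Y(f(-1, -6)))**2 = (848 + 10*(4*(-1 - 6)**2))**2 = (848 + 10*(4*(-7)**2))**2 = (848 + 10*(4*49))**2 = (848 + 10*196)**2 = (848 + 1960)**2 = 2808**2 = 7884864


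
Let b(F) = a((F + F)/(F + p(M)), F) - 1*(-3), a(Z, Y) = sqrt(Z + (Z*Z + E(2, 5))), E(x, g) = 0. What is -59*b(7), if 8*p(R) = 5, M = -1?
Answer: -177 - 236*sqrt(1211)/61 ≈ -311.63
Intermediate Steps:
p(R) = 5/8 (p(R) = (1/8)*5 = 5/8)
a(Z, Y) = sqrt(Z + Z**2) (a(Z, Y) = sqrt(Z + (Z*Z + 0)) = sqrt(Z + (Z**2 + 0)) = sqrt(Z + Z**2))
b(F) = 3 + sqrt(2)*sqrt(F*(1 + 2*F/(5/8 + F))/(5/8 + F)) (b(F) = sqrt(((F + F)/(F + 5/8))*(1 + (F + F)/(F + 5/8))) - 1*(-3) = sqrt(((2*F)/(5/8 + F))*(1 + (2*F)/(5/8 + F))) + 3 = sqrt((2*F/(5/8 + F))*(1 + 2*F/(5/8 + F))) + 3 = sqrt(2*F*(1 + 2*F/(5/8 + F))/(5/8 + F)) + 3 = sqrt(2)*sqrt(F*(1 + 2*F/(5/8 + F))/(5/8 + F)) + 3 = 3 + sqrt(2)*sqrt(F*(1 + 2*F/(5/8 + F))/(5/8 + F)))
-59*b(7) = -59*(3 + 4*sqrt(7*(5 + 24*7)/(5 + 8*7)**2)) = -59*(3 + 4*sqrt(7*(5 + 168)/(5 + 56)**2)) = -59*(3 + 4*sqrt(7*173/61**2)) = -59*(3 + 4*sqrt(7*(1/3721)*173)) = -59*(3 + 4*sqrt(1211/3721)) = -59*(3 + 4*(sqrt(1211)/61)) = -59*(3 + 4*sqrt(1211)/61) = -177 - 236*sqrt(1211)/61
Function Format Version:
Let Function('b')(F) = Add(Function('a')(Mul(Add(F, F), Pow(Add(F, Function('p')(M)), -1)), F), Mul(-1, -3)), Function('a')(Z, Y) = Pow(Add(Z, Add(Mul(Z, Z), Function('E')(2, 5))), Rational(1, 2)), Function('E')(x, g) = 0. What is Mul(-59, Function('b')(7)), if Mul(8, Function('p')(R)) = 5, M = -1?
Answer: Add(-177, Mul(Rational(-236, 61), Pow(1211, Rational(1, 2)))) ≈ -311.63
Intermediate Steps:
Function('p')(R) = Rational(5, 8) (Function('p')(R) = Mul(Rational(1, 8), 5) = Rational(5, 8))
Function('a')(Z, Y) = Pow(Add(Z, Pow(Z, 2)), Rational(1, 2)) (Function('a')(Z, Y) = Pow(Add(Z, Add(Mul(Z, Z), 0)), Rational(1, 2)) = Pow(Add(Z, Add(Pow(Z, 2), 0)), Rational(1, 2)) = Pow(Add(Z, Pow(Z, 2)), Rational(1, 2)))
Function('b')(F) = Add(3, Mul(Pow(2, Rational(1, 2)), Pow(Mul(F, Pow(Add(Rational(5, 8), F), -1), Add(1, Mul(2, F, Pow(Add(Rational(5, 8), F), -1)))), Rational(1, 2)))) (Function('b')(F) = Add(Pow(Mul(Mul(Add(F, F), Pow(Add(F, Rational(5, 8)), -1)), Add(1, Mul(Add(F, F), Pow(Add(F, Rational(5, 8)), -1)))), Rational(1, 2)), Mul(-1, -3)) = Add(Pow(Mul(Mul(Mul(2, F), Pow(Add(Rational(5, 8), F), -1)), Add(1, Mul(Mul(2, F), Pow(Add(Rational(5, 8), F), -1)))), Rational(1, 2)), 3) = Add(Pow(Mul(Mul(2, F, Pow(Add(Rational(5, 8), F), -1)), Add(1, Mul(2, F, Pow(Add(Rational(5, 8), F), -1)))), Rational(1, 2)), 3) = Add(Pow(Mul(2, F, Pow(Add(Rational(5, 8), F), -1), Add(1, Mul(2, F, Pow(Add(Rational(5, 8), F), -1)))), Rational(1, 2)), 3) = Add(Mul(Pow(2, Rational(1, 2)), Pow(Mul(F, Pow(Add(Rational(5, 8), F), -1), Add(1, Mul(2, F, Pow(Add(Rational(5, 8), F), -1)))), Rational(1, 2))), 3) = Add(3, Mul(Pow(2, Rational(1, 2)), Pow(Mul(F, Pow(Add(Rational(5, 8), F), -1), Add(1, Mul(2, F, Pow(Add(Rational(5, 8), F), -1)))), Rational(1, 2)))))
Mul(-59, Function('b')(7)) = Mul(-59, Add(3, Mul(4, Pow(Mul(7, Pow(Add(5, Mul(8, 7)), -2), Add(5, Mul(24, 7))), Rational(1, 2))))) = Mul(-59, Add(3, Mul(4, Pow(Mul(7, Pow(Add(5, 56), -2), Add(5, 168)), Rational(1, 2))))) = Mul(-59, Add(3, Mul(4, Pow(Mul(7, Pow(61, -2), 173), Rational(1, 2))))) = Mul(-59, Add(3, Mul(4, Pow(Mul(7, Rational(1, 3721), 173), Rational(1, 2))))) = Mul(-59, Add(3, Mul(4, Pow(Rational(1211, 3721), Rational(1, 2))))) = Mul(-59, Add(3, Mul(4, Mul(Rational(1, 61), Pow(1211, Rational(1, 2)))))) = Mul(-59, Add(3, Mul(Rational(4, 61), Pow(1211, Rational(1, 2))))) = Add(-177, Mul(Rational(-236, 61), Pow(1211, Rational(1, 2))))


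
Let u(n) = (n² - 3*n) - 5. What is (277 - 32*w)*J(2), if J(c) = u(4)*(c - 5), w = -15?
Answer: 2271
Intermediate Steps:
u(n) = -5 + n² - 3*n
J(c) = 5 - c (J(c) = (-5 + 4² - 3*4)*(c - 5) = (-5 + 16 - 12)*(-5 + c) = -(-5 + c) = 5 - c)
(277 - 32*w)*J(2) = (277 - 32*(-15))*(5 - 1*2) = (277 + 480)*(5 - 2) = 757*3 = 2271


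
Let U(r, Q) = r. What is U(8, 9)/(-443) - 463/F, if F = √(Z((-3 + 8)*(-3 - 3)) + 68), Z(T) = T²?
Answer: -8/443 - 463*√2/44 ≈ -14.899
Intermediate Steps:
F = 22*√2 (F = √(((-3 + 8)*(-3 - 3))² + 68) = √((5*(-6))² + 68) = √((-30)² + 68) = √(900 + 68) = √968 = 22*√2 ≈ 31.113)
U(8, 9)/(-443) - 463/F = 8/(-443) - 463*√2/44 = 8*(-1/443) - 463*√2/44 = -8/443 - 463*√2/44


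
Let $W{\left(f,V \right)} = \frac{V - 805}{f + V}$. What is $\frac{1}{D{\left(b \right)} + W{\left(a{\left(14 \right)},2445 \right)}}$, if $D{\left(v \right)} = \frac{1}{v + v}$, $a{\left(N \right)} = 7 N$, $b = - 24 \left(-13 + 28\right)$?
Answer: $\frac{1830960}{1178257} \approx 1.554$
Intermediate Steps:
$b = -360$ ($b = \left(-24\right) 15 = -360$)
$W{\left(f,V \right)} = \frac{-805 + V}{V + f}$
$D{\left(v \right)} = \frac{1}{2 v}$
$\frac{1}{D{\left(b \right)} + W{\left(a{\left(14 \right)},2445 \right)}} = \frac{1}{\frac{1}{2 \left(-360\right)} + \frac{-805 + 2445}{2445 + 7 \cdot 14}} = \frac{1}{\frac{1}{2} \left(- \frac{1}{360}\right) + \frac{1}{2445 + 98} \cdot 1640} = \frac{1}{- \frac{1}{720} + \frac{1}{2543} \cdot 1640} = \frac{1}{- \frac{1}{720} + \frac{1640}{2543}} = \frac{1}{\frac{1178257}{1830960}} = \frac{1830960}{1178257}$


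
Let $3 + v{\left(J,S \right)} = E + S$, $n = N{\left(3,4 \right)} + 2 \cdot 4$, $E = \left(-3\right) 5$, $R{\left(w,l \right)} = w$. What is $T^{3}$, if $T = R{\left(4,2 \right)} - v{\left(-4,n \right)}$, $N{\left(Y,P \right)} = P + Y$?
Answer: $343$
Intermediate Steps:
$E = -15$
$n = 15$ ($n = \left(4 + 3\right) + 2 \cdot 4 = 7 + 8 = 15$)
$v{\left(J,S \right)} = -18 + S$ ($v{\left(J,S \right)} = -3 + \left(-15 + S\right) = -18 + S$)
$T = 7$ ($T = 4 - \left(-18 + 15\right) = 4 - -3 = 4 + 3 = 7$)
$T^{3} = 7^{3} = 343$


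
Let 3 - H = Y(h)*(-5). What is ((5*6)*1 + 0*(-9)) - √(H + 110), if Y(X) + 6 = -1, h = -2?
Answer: 30 - √78 ≈ 21.168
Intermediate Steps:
Y(X) = -7 (Y(X) = -6 - 1 = -7)
H = -32 (H = 3 - (-7)*(-5) = 3 - 1*35 = 3 - 35 = -32)
((5*6)*1 + 0*(-9)) - √(H + 110) = ((5*6)*1 + 0*(-9)) - √(-32 + 110) = (30*1 + 0) - √78 = (30 + 0) - √78 = 30 - √78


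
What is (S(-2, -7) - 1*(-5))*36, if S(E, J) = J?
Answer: -72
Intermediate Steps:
(S(-2, -7) - 1*(-5))*36 = (-7 - 1*(-5))*36 = (-7 + 5)*36 = -2*36 = -72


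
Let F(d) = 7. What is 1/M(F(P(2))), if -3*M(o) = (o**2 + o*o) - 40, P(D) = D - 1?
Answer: -3/58 ≈ -0.051724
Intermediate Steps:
P(D) = -1 + D
M(o) = 40/3 - 2*o**2/3 (M(o) = -((o**2 + o*o) - 40)/3 = -((o**2 + o**2) - 40)/3 = -(2*o**2 - 40)/3 = -(-40 + 2*o**2)/3 = 40/3 - 2*o**2/3)
1/M(F(P(2))) = 1/(40/3 - 2/3*7**2) = 1/(40/3 - 2/3*49) = 1/(40/3 - 98/3) = 1/(-58/3) = -3/58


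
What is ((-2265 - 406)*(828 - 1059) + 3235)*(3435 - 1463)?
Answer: 1223105392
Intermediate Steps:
((-2265 - 406)*(828 - 1059) + 3235)*(3435 - 1463) = (-2671*(-231) + 3235)*1972 = (617001 + 3235)*1972 = 620236*1972 = 1223105392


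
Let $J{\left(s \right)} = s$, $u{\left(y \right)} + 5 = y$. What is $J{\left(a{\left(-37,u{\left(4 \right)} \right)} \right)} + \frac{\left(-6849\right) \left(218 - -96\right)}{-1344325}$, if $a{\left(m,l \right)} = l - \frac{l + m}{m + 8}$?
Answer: $- \frac{27702781}{38985425} \approx -0.71059$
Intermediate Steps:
$u{\left(y \right)} = -5 + y$
$a{\left(m,l \right)} = l - \frac{l + m}{8 + m}$
$J{\left(a{\left(-37,u{\left(4 \right)} \right)} \right)} + \frac{\left(-6849\right) \left(218 - -96\right)}{-1344325} = \frac{\left(-1\right) \left(-37\right) + 7 \left(-5 + 4\right) + \left(-5 + 4\right) \left(-37\right)}{8 - 37} + \frac{\left(-6849\right) \left(218 - -96\right)}{-1344325} = \frac{37 + 7 \left(-1\right) - -37}{-29} + - 6849 \left(218 + 96\right) \left(- \frac{1}{1344325}\right) = - \frac{37 - 7 + 37}{29} + \left(-6849\right) 314 \left(- \frac{1}{1344325}\right) = \left(- \frac{1}{29}\right) 67 - - \frac{2150586}{1344325} = - \frac{67}{29} + \frac{2150586}{1344325} = - \frac{27702781}{38985425}$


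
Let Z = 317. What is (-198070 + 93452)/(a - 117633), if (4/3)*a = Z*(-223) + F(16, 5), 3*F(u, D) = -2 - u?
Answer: 418472/682623 ≈ 0.61304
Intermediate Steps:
F(u, D) = -⅔ - u/3 (F(u, D) = (-2 - u)/3 = -⅔ - u/3)
a = -212091/4 (a = 3*(317*(-223) + (-⅔ - ⅓*16))/4 = 3*(-70691 + (-⅔ - 16/3))/4 = 3*(-70691 - 6)/4 = (¾)*(-70697) = -212091/4 ≈ -53023.)
(-198070 + 93452)/(a - 117633) = (-198070 + 93452)/(-212091/4 - 117633) = -104618/(-682623/4) = -104618*(-4/682623) = 418472/682623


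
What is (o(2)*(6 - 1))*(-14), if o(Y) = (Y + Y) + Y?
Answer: -420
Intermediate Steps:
o(Y) = 3*Y (o(Y) = 2*Y + Y = 3*Y)
(o(2)*(6 - 1))*(-14) = ((3*2)*(6 - 1))*(-14) = (6*5)*(-14) = 30*(-14) = -420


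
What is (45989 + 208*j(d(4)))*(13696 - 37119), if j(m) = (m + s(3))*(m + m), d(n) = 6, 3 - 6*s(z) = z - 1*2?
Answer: -1447471131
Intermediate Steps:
s(z) = ⅚ - z/6 (s(z) = ½ - (z - 1*2)/6 = ½ - (z - 2)/6 = ½ - (-2 + z)/6 = ½ + (⅓ - z/6) = ⅚ - z/6)
j(m) = 2*m*(⅓ + m) (j(m) = (m + (⅚ - ⅙*3))*(m + m) = (m + (⅚ - ½))*(2*m) = (m + ⅓)*(2*m) = (⅓ + m)*(2*m) = 2*m*(⅓ + m))
(45989 + 208*j(d(4)))*(13696 - 37119) = (45989 + 208*((⅔)*6*(1 + 3*6)))*(13696 - 37119) = (45989 + 208*((⅔)*6*(1 + 18)))*(-23423) = (45989 + 208*((⅔)*6*19))*(-23423) = (45989 + 208*76)*(-23423) = (45989 + 15808)*(-23423) = 61797*(-23423) = -1447471131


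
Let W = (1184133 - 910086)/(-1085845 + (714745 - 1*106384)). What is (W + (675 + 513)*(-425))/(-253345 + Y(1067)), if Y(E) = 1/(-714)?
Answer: 12295179227997/6169377417086 ≈ 1.9929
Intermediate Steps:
Y(E) = -1/714
W = -274047/477484 (W = 274047/(-1085845 + (714745 - 106384)) = 274047/(-1085845 + 608361) = 274047/(-477484) = 274047*(-1/477484) = -274047/477484 ≈ -0.57394)
(W + (675 + 513)*(-425))/(-253345 + Y(1067)) = (-274047/477484 + (675 + 513)*(-425))/(-253345 - 1/714) = (-274047/477484 + 1188*(-425))/(-180888331/714) = (-274047/477484 - 504900)*(-714/180888331) = -241081945647/477484*(-714/180888331) = 12295179227997/6169377417086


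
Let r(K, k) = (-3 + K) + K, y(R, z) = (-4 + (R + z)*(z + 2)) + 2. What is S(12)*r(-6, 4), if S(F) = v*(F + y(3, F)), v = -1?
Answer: 3300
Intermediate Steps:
y(R, z) = -2 + (2 + z)*(R + z) (y(R, z) = (-4 + (R + z)*(2 + z)) + 2 = (-4 + (2 + z)*(R + z)) + 2 = -2 + (2 + z)*(R + z))
r(K, k) = -3 + 2*K
S(F) = -4 - F² - 6*F (S(F) = -(F + (-2 + F² + 2*3 + 2*F + 3*F)) = -(F + (-2 + F² + 6 + 2*F + 3*F)) = -(F + (4 + F² + 5*F)) = -(4 + F² + 6*F) = -4 - F² - 6*F)
S(12)*r(-6, 4) = (-4 - 1*12² - 6*12)*(-3 + 2*(-6)) = (-4 - 1*144 - 72)*(-3 - 12) = (-4 - 144 - 72)*(-15) = -220*(-15) = 3300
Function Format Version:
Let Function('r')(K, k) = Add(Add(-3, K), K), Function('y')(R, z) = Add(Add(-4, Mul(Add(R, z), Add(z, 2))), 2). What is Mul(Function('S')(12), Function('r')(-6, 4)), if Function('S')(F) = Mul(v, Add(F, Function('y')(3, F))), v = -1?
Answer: 3300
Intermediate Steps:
Function('y')(R, z) = Add(-2, Mul(Add(2, z), Add(R, z))) (Function('y')(R, z) = Add(Add(-4, Mul(Add(R, z), Add(2, z))), 2) = Add(Add(-4, Mul(Add(2, z), Add(R, z))), 2) = Add(-2, Mul(Add(2, z), Add(R, z))))
Function('r')(K, k) = Add(-3, Mul(2, K))
Function('S')(F) = Add(-4, Mul(-1, Pow(F, 2)), Mul(-6, F)) (Function('S')(F) = Mul(-1, Add(F, Add(-2, Pow(F, 2), Mul(2, 3), Mul(2, F), Mul(3, F)))) = Mul(-1, Add(F, Add(-2, Pow(F, 2), 6, Mul(2, F), Mul(3, F)))) = Mul(-1, Add(F, Add(4, Pow(F, 2), Mul(5, F)))) = Mul(-1, Add(4, Pow(F, 2), Mul(6, F))) = Add(-4, Mul(-1, Pow(F, 2)), Mul(-6, F)))
Mul(Function('S')(12), Function('r')(-6, 4)) = Mul(Add(-4, Mul(-1, Pow(12, 2)), Mul(-6, 12)), Add(-3, Mul(2, -6))) = Mul(Add(-4, Mul(-1, 144), -72), Add(-3, -12)) = Mul(Add(-4, -144, -72), -15) = Mul(-220, -15) = 3300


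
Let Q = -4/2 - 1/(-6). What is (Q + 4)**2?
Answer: 169/36 ≈ 4.6944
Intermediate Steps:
Q = -11/6 (Q = -4*1/2 - 1*(-1/6) = -2 + 1/6 = -11/6 ≈ -1.8333)
(Q + 4)**2 = (-11/6 + 4)**2 = (13/6)**2 = 169/36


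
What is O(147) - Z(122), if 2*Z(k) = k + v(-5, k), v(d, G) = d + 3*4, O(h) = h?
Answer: 165/2 ≈ 82.500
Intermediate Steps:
v(d, G) = 12 + d (v(d, G) = d + 12 = 12 + d)
Z(k) = 7/2 + k/2 (Z(k) = (k + (12 - 5))/2 = (k + 7)/2 = (7 + k)/2 = 7/2 + k/2)
O(147) - Z(122) = 147 - (7/2 + (1/2)*122) = 147 - (7/2 + 61) = 147 - 1*129/2 = 147 - 129/2 = 165/2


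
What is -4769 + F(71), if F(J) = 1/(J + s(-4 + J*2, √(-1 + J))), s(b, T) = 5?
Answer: -362443/76 ≈ -4769.0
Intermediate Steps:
F(J) = 1/(5 + J) (F(J) = 1/(J + 5) = 1/(5 + J))
-4769 + F(71) = -4769 + 1/(5 + 71) = -4769 + 1/76 = -362443/76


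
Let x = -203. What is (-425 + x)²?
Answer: 394384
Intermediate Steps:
(-425 + x)² = (-425 - 203)² = (-628)² = 394384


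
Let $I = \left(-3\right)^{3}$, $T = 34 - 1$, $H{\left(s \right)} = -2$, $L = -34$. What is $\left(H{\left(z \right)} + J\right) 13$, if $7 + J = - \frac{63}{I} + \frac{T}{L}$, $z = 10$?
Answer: $- \frac{10127}{102} \approx -99.284$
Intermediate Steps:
$T = 33$ ($T = 34 - 1 = 33$)
$I = -27$
$J = - \frac{575}{102}$ ($J = -7 + \left(- \frac{63}{-27} + \frac{33}{-34}\right) = -7 + \left(\left(-63\right) \left(- \frac{1}{27}\right) + 33 \left(- \frac{1}{34}\right)\right) = -7 + \left(\frac{7}{3} - \frac{33}{34}\right) = -7 + \frac{139}{102} = - \frac{575}{102} \approx -5.6373$)
$\left(H{\left(z \right)} + J\right) 13 = \left(-2 - \frac{575}{102}\right) 13 = \left(- \frac{779}{102}\right) 13 = - \frac{10127}{102}$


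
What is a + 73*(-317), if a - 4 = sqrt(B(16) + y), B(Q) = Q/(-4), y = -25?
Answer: -23137 + I*sqrt(29) ≈ -23137.0 + 5.3852*I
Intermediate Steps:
B(Q) = -Q/4 (B(Q) = Q*(-1/4) = -Q/4)
a = 4 + I*sqrt(29) (a = 4 + sqrt(-1/4*16 - 25) = 4 + sqrt(-4 - 25) = 4 + sqrt(-29) = 4 + I*sqrt(29) ≈ 4.0 + 5.3852*I)
a + 73*(-317) = (4 + I*sqrt(29)) + 73*(-317) = (4 + I*sqrt(29)) - 23141 = -23137 + I*sqrt(29)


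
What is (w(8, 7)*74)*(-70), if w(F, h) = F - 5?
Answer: -15540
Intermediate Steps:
w(F, h) = -5 + F
(w(8, 7)*74)*(-70) = ((-5 + 8)*74)*(-70) = (3*74)*(-70) = 222*(-70) = -15540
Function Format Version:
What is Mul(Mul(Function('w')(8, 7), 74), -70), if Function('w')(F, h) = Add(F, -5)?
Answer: -15540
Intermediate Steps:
Function('w')(F, h) = Add(-5, F)
Mul(Mul(Function('w')(8, 7), 74), -70) = Mul(Mul(Add(-5, 8), 74), -70) = Mul(Mul(3, 74), -70) = Mul(222, -70) = -15540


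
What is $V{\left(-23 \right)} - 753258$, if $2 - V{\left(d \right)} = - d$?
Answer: $-753279$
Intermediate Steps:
$V{\left(d \right)} = 2 + d$ ($V{\left(d \right)} = 2 - - d = 2 + d$)
$V{\left(-23 \right)} - 753258 = \left(2 - 23\right) - 753258 = -21 - 753258 = -753279$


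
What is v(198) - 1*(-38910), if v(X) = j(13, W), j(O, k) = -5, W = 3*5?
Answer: 38905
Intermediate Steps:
W = 15
v(X) = -5
v(198) - 1*(-38910) = -5 - 1*(-38910) = -5 + 38910 = 38905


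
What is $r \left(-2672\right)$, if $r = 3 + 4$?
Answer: $-18704$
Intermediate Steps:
$r = 7$
$r \left(-2672\right) = 7 \left(-2672\right) = -18704$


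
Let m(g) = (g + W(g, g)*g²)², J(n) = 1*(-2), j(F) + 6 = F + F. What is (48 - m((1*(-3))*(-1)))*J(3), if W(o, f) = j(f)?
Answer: -78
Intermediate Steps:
j(F) = -6 + 2*F (j(F) = -6 + (F + F) = -6 + 2*F)
W(o, f) = -6 + 2*f
J(n) = -2
m(g) = (g + g²*(-6 + 2*g))² (m(g) = (g + (-6 + 2*g)*g²)² = (g + g²*(-6 + 2*g))²)
(48 - m((1*(-3))*(-1)))*J(3) = (48 - ((1*(-3))*(-1))²*(1 + 2*((1*(-3))*(-1))*(-3 + (1*(-3))*(-1)))²)*(-2) = (48 - (-3*(-1))²*(1 + 2*(-3*(-1))*(-3 - 3*(-1)))²)*(-2) = (48 - 3²*(1 + 2*3*(-3 + 3))²)*(-2) = (48 - 9*(1 + 2*3*0)²)*(-2) = (48 - 9*(1 + 0)²)*(-2) = (48 - 9*1²)*(-2) = (48 - 9)*(-2) = 39*(-2) = -78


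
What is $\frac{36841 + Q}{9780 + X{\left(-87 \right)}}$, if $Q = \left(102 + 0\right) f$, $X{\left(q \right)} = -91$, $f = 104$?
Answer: $\frac{47449}{9689} \approx 4.8972$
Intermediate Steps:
$Q = 10608$ ($Q = \left(102 + 0\right) 104 = 102 \cdot 104 = 10608$)
$\frac{36841 + Q}{9780 + X{\left(-87 \right)}} = \frac{36841 + 10608}{9780 - 91} = \frac{47449}{9689}$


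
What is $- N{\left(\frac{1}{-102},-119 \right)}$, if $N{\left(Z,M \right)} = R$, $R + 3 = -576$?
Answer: $579$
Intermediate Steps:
$R = -579$ ($R = -3 - 576 = -579$)
$N{\left(Z,M \right)} = -579$
$- N{\left(\frac{1}{-102},-119 \right)} = \left(-1\right) \left(-579\right) = 579$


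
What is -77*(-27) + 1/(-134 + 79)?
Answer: 114344/55 ≈ 2079.0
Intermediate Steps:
-77*(-27) + 1/(-134 + 79) = 2079 + 1/(-55) = 2079 - 1/55 = 114344/55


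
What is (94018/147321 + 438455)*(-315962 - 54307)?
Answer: -2657450360946293/16369 ≈ -1.6235e+11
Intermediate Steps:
(94018/147321 + 438455)*(-315962 - 54307) = (94018*(1/147321) + 438455)*(-370269) = (94018/147321 + 438455)*(-370269) = (64593723073/147321)*(-370269) = -2657450360946293/16369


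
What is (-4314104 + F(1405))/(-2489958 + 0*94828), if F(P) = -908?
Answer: 2157506/1244979 ≈ 1.7330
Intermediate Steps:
(-4314104 + F(1405))/(-2489958 + 0*94828) = (-4314104 - 908)/(-2489958 + 0*94828) = -4315012/(-2489958 + 0) = -4315012/(-2489958) = -4315012*(-1/2489958) = 2157506/1244979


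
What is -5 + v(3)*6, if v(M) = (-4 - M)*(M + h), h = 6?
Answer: -383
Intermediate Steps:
v(M) = (-4 - M)*(6 + M) (v(M) = (-4 - M)*(M + 6) = (-4 - M)*(6 + M))
-5 + v(3)*6 = -5 + (-24 - 1*3² - 10*3)*6 = -5 + (-24 - 1*9 - 30)*6 = -5 + (-24 - 9 - 30)*6 = -5 - 63*6 = -5 - 378 = -383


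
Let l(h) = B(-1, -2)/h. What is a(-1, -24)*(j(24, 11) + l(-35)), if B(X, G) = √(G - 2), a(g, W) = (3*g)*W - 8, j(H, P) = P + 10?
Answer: 1344 - 128*I/35 ≈ 1344.0 - 3.6571*I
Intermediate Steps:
j(H, P) = 10 + P
a(g, W) = -8 + 3*W*g (a(g, W) = 3*W*g - 8 = -8 + 3*W*g)
B(X, G) = √(-2 + G)
l(h) = 2*I/h (l(h) = √(-2 - 2)/h = √(-4)/h = (2*I)/h = 2*I/h)
a(-1, -24)*(j(24, 11) + l(-35)) = (-8 + 3*(-24)*(-1))*((10 + 11) + 2*I/(-35)) = (-8 + 72)*(21 + 2*I*(-1/35)) = 64*(21 - 2*I/35) = 1344 - 128*I/35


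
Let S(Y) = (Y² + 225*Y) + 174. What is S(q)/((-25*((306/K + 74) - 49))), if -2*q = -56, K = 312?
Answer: -377416/33775 ≈ -11.174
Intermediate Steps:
q = 28 (q = -½*(-56) = 28)
S(Y) = 174 + Y² + 225*Y
S(q)/((-25*((306/K + 74) - 49))) = (174 + 28² + 225*28)/((-25*((306/312 + 74) - 49))) = (174 + 784 + 6300)/((-25*((306*(1/312) + 74) - 49))) = 7258/((-25*((51/52 + 74) - 49))) = 7258/((-25*(3899/52 - 49))) = 7258/((-25*1351/52)) = 7258/(-33775/52) = 7258*(-52/33775) = -377416/33775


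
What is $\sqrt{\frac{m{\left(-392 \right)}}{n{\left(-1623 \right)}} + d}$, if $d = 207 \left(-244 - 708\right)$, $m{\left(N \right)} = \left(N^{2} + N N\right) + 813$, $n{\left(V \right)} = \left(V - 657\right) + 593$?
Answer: $\frac{i \sqrt{561357868883}}{1687} \approx 444.12 i$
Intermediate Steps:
$n{\left(V \right)} = -64 + V$ ($n{\left(V \right)} = \left(-657 + V\right) + 593 = -64 + V$)
$m{\left(N \right)} = 813 + 2 N^{2}$ ($m{\left(N \right)} = \left(N^{2} + N^{2}\right) + 813 = 2 N^{2} + 813 = 813 + 2 N^{2}$)
$d = -197064$ ($d = 207 \left(-952\right) = -197064$)
$\sqrt{\frac{m{\left(-392 \right)}}{n{\left(-1623 \right)}} + d} = \sqrt{\frac{813 + 2 \left(-392\right)^{2}}{-64 - 1623} - 197064} = \sqrt{\frac{813 + 2 \cdot 153664}{-1687} - 197064} = \sqrt{\left(813 + 307328\right) \left(- \frac{1}{1687}\right) - 197064} = \sqrt{308141 \left(- \frac{1}{1687}\right) - 197064} = \sqrt{- \frac{308141}{1687} - 197064} = \sqrt{- \frac{332755109}{1687}} = \frac{i \sqrt{561357868883}}{1687}$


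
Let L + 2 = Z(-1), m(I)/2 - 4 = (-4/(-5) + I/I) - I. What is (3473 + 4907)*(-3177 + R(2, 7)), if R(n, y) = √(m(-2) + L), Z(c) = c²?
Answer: -26623260 + 1676*√365 ≈ -2.6591e+7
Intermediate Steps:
m(I) = 58/5 - 2*I (m(I) = 8 + 2*((-4/(-5) + I/I) - I) = 8 + 2*((-4*(-⅕) + 1) - I) = 8 + 2*((⅘ + 1) - I) = 8 + 2*(9/5 - I) = 8 + (18/5 - 2*I) = 58/5 - 2*I)
L = -1 (L = -2 + (-1)² = -2 + 1 = -1)
R(n, y) = √365/5 (R(n, y) = √((58/5 - 2*(-2)) - 1) = √((58/5 + 4) - 1) = √(78/5 - 1) = √(73/5) = √365/5)
(3473 + 4907)*(-3177 + R(2, 7)) = (3473 + 4907)*(-3177 + √365/5) = 8380*(-3177 + √365/5) = -26623260 + 1676*√365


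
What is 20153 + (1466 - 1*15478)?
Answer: 6141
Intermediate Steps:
20153 + (1466 - 1*15478) = 20153 + (1466 - 15478) = 20153 - 14012 = 6141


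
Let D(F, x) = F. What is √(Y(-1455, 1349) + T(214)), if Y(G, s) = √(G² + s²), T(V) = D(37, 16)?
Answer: √(37 + √3936826) ≈ 44.957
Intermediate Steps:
T(V) = 37
√(Y(-1455, 1349) + T(214)) = √(√((-1455)² + 1349²) + 37) = √(√(2117025 + 1819801) + 37) = √(√3936826 + 37) = √(37 + √3936826)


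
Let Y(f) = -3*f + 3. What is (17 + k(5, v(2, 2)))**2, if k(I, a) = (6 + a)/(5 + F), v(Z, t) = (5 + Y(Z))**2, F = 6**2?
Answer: 499849/1681 ≈ 297.35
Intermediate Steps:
Y(f) = 3 - 3*f
F = 36
v(Z, t) = (8 - 3*Z)**2 (v(Z, t) = (5 + (3 - 3*Z))**2 = (8 - 3*Z)**2)
k(I, a) = 6/41 + a/41 (k(I, a) = (6 + a)/(5 + 36) = (6 + a)/41 = (6 + a)*(1/41) = 6/41 + a/41)
(17 + k(5, v(2, 2)))**2 = (17 + (6/41 + (-8 + 3*2)**2/41))**2 = (17 + (6/41 + (-8 + 6)**2/41))**2 = (17 + (6/41 + (1/41)*(-2)**2))**2 = (17 + (6/41 + (1/41)*4))**2 = (17 + (6/41 + 4/41))**2 = (17 + 10/41)**2 = (707/41)**2 = 499849/1681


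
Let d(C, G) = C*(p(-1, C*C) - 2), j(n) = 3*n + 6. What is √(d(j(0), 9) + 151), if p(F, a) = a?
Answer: √355 ≈ 18.841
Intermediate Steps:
j(n) = 6 + 3*n
d(C, G) = C*(-2 + C²) (d(C, G) = C*(C*C - 2) = C*(C² - 2) = C*(-2 + C²))
√(d(j(0), 9) + 151) = √((6 + 3*0)*(-2 + (6 + 3*0)²) + 151) = √((6 + 0)*(-2 + (6 + 0)²) + 151) = √(6*(-2 + 6²) + 151) = √(6*(-2 + 36) + 151) = √(6*34 + 151) = √(204 + 151) = √355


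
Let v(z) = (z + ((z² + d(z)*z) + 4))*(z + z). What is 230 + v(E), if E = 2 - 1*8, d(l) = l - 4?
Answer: -898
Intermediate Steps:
d(l) = -4 + l
E = -6 (E = 2 - 8 = -6)
v(z) = 2*z*(4 + z + z² + z*(-4 + z)) (v(z) = (z + ((z² + (-4 + z)*z) + 4))*(z + z) = (z + ((z² + z*(-4 + z)) + 4))*(2*z) = (z + (4 + z² + z*(-4 + z)))*(2*z) = (4 + z + z² + z*(-4 + z))*(2*z) = 2*z*(4 + z + z² + z*(-4 + z)))
230 + v(E) = 230 + 2*(-6)*(4 - 3*(-6) + 2*(-6)²) = 230 + 2*(-6)*(4 + 18 + 2*36) = 230 + 2*(-6)*(4 + 18 + 72) = 230 + 2*(-6)*94 = 230 - 1128 = -898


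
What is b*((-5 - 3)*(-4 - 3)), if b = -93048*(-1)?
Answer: 5210688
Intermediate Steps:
b = 93048
b*((-5 - 3)*(-4 - 3)) = 93048*((-5 - 3)*(-4 - 3)) = 93048*(-8*(-7)) = 93048*56 = 5210688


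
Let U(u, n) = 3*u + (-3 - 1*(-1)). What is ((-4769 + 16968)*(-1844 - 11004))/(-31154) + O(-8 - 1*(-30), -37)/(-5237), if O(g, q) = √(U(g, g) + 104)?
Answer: 78366376/15577 - 2*√42/5237 ≈ 5030.9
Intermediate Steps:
U(u, n) = -2 + 3*u (U(u, n) = 3*u + (-3 + 1) = 3*u - 2 = -2 + 3*u)
O(g, q) = √(102 + 3*g) (O(g, q) = √((-2 + 3*g) + 104) = √(102 + 3*g))
((-4769 + 16968)*(-1844 - 11004))/(-31154) + O(-8 - 1*(-30), -37)/(-5237) = ((-4769 + 16968)*(-1844 - 11004))/(-31154) + √(102 + 3*(-8 - 1*(-30)))/(-5237) = (12199*(-12848))*(-1/31154) + √(102 + 3*(-8 + 30))*(-1/5237) = -156732752*(-1/31154) + √(102 + 3*22)*(-1/5237) = 78366376/15577 + √(102 + 66)*(-1/5237) = 78366376/15577 + √168*(-1/5237) = 78366376/15577 + (2*√42)*(-1/5237) = 78366376/15577 - 2*√42/5237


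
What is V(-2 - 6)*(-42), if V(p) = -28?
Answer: 1176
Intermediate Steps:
V(-2 - 6)*(-42) = -28*(-42) = 1176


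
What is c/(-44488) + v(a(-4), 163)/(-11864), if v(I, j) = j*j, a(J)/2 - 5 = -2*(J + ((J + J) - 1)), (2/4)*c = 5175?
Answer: -163099259/65975704 ≈ -2.4721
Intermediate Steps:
c = 10350 (c = 2*5175 = 10350)
a(J) = 14 - 12*J (a(J) = 10 + 2*(-2*(J + ((J + J) - 1))) = 10 + 2*(-2*(J + (2*J - 1))) = 10 + 2*(-2*(J + (-1 + 2*J))) = 10 + 2*(-2*(-1 + 3*J)) = 10 + 2*(2 - 6*J) = 10 + (4 - 12*J) = 14 - 12*J)
v(I, j) = j²
c/(-44488) + v(a(-4), 163)/(-11864) = 10350/(-44488) + 163²/(-11864) = 10350*(-1/44488) + 26569*(-1/11864) = -5175/22244 - 26569/11864 = -163099259/65975704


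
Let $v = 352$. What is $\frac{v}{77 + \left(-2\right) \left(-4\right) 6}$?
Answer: $\frac{352}{125} \approx 2.816$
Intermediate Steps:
$\frac{v}{77 + \left(-2\right) \left(-4\right) 6} = \frac{352}{77 + \left(-2\right) \left(-4\right) 6} = \frac{352}{77 + 8 \cdot 6} = \frac{352}{77 + 48} = \frac{352}{125}$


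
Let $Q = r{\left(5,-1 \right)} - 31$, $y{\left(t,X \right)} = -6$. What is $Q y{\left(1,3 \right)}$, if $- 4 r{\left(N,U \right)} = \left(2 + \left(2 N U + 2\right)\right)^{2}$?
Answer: $240$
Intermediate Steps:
$r{\left(N,U \right)} = - \frac{\left(4 + 2 N U\right)^{2}}{4}$ ($r{\left(N,U \right)} = - \frac{\left(2 + \left(2 N U + 2\right)\right)^{2}}{4} = - \frac{\left(2 + \left(2 + 2 N U\right)\right)^{2}}{4} = - \frac{\left(4 + 2 N U\right)^{2}}{4}$)
$Q = -40$ ($Q = - \left(2 + 5 \left(-1\right)\right)^{2} - 31 = - \left(2 - 5\right)^{2} - 31 = - \left(-3\right)^{2} - 31 = \left(-1\right) 9 - 31 = -9 - 31 = -40$)
$Q y{\left(1,3 \right)} = \left(-40\right) \left(-6\right) = 240$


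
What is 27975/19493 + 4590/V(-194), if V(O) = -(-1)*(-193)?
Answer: -435615/19493 ≈ -22.347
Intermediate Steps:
V(O) = -193 (V(O) = -1*193 = -193)
27975/19493 + 4590/V(-194) = 27975/19493 + 4590/(-193) = 27975*(1/19493) + 4590*(-1/193) = 27975/19493 - 4590/193 = -435615/19493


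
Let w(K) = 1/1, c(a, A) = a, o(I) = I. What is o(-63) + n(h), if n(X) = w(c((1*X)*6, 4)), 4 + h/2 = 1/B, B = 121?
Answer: -62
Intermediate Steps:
h = -966/121 (h = -8 + 2/121 = -966/121 ≈ -7.9835)
w(K) = 1
n(X) = 1
o(-63) + n(h) = -63 + 1 = -62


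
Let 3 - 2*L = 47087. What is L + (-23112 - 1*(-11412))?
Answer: -35242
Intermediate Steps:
L = -23542 (L = 3/2 - 1/2*47087 = 3/2 - 47087/2 = -23542)
L + (-23112 - 1*(-11412)) = -23542 + (-23112 - 1*(-11412)) = -23542 + (-23112 + 11412) = -23542 - 11700 = -35242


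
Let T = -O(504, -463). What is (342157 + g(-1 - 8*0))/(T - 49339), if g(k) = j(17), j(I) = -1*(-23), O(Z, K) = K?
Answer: -28515/4073 ≈ -7.0010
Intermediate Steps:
j(I) = 23
g(k) = 23
T = 463 (T = -1*(-463) = 463)
(342157 + g(-1 - 8*0))/(T - 49339) = (342157 + 23)/(463 - 49339) = 342180/(-48876) = 342180*(-1/48876) = -28515/4073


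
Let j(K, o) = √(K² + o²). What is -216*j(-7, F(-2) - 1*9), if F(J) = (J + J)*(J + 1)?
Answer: -216*√74 ≈ -1858.1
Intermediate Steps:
F(J) = 2*J*(1 + J) (F(J) = (2*J)*(1 + J) = 2*J*(1 + J))
-216*j(-7, F(-2) - 1*9) = -216*√((-7)² + (2*(-2)*(1 - 2) - 1*9)²) = -216*√(49 + (2*(-2)*(-1) - 9)²) = -216*√(49 + (4 - 9)²) = -216*√(49 + (-5)²) = -216*√(49 + 25) = -216*√74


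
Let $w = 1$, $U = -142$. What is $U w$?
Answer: $-142$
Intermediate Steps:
$U w = \left(-142\right) 1 = -142$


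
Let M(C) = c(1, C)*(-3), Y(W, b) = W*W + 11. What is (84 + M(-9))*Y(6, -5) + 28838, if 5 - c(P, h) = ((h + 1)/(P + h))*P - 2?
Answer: 31940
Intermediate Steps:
Y(W, b) = 11 + W² (Y(W, b) = W² + 11 = 11 + W²)
c(P, h) = 7 - P*(1 + h)/(P + h) (c(P, h) = 5 - (((h + 1)/(P + h))*P - 2) = 5 - (((1 + h)/(P + h))*P - 2) = 5 - (P*(1 + h)/(P + h) - 2) = 5 - (-2 + P*(1 + h)/(P + h)) = 5 + (2 - P*(1 + h)/(P + h)) = 7 - P*(1 + h)/(P + h))
M(C) = -3*(6 + 6*C)/(1 + C) (M(C) = ((6*1 + 7*C - 1*1*C)/(1 + C))*(-3) = ((6 + 7*C - C)/(1 + C))*(-3) = ((6 + 6*C)/(1 + C))*(-3) = -3*(6 + 6*C)/(1 + C))
(84 + M(-9))*Y(6, -5) + 28838 = (84 - 18)*(11 + 6²) + 28838 = 66*(11 + 36) + 28838 = 66*47 + 28838 = 3102 + 28838 = 31940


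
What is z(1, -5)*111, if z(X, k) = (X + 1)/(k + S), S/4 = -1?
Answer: -74/3 ≈ -24.667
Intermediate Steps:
S = -4 (S = 4*(-1) = -4)
z(X, k) = (1 + X)/(-4 + k) (z(X, k) = (X + 1)/(k - 4) = (1 + X)/(-4 + k))
z(1, -5)*111 = ((1 + 1)/(-4 - 5))*111 = (2/(-9))*111 = -⅑*2*111 = -2/9*111 = -74/3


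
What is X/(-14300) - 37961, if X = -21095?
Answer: -108564241/2860 ≈ -37960.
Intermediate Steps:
X/(-14300) - 37961 = -21095/(-14300) - 37961 = -21095*(-1/14300) - 37961 = 4219/2860 - 37961 = -108564241/2860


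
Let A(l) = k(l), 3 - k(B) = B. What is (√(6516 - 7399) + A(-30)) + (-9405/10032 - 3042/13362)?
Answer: 1134339/35632 + I*√883 ≈ 31.835 + 29.715*I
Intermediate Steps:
k(B) = 3 - B
A(l) = 3 - l
(√(6516 - 7399) + A(-30)) + (-9405/10032 - 3042/13362) = (√(6516 - 7399) + (3 - 1*(-30))) + (-9405/10032 - 3042/13362) = (√(-883) + (3 + 30)) + (-9405*1/10032 - 3042*1/13362) = (I*√883 + 33) + (-15/16 - 507/2227) = (33 + I*√883) - 41517/35632 = 1134339/35632 + I*√883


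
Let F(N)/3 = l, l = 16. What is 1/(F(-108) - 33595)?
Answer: -1/33547 ≈ -2.9809e-5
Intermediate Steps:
F(N) = 48 (F(N) = 3*16 = 48)
1/(F(-108) - 33595) = 1/(48 - 33595) = 1/(-33547) = -1/33547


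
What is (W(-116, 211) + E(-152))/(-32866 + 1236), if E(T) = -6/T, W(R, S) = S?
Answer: -16039/2403880 ≈ -0.0066721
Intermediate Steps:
(W(-116, 211) + E(-152))/(-32866 + 1236) = (211 - 6/(-152))/(-32866 + 1236) = (211 - 6*(-1/152))/(-31630) = (211 + 3/76)*(-1/31630) = (16039/76)*(-1/31630) = -16039/2403880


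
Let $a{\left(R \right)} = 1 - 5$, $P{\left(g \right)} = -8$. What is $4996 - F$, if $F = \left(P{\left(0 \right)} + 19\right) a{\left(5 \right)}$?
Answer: $5040$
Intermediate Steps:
$a{\left(R \right)} = -4$ ($a{\left(R \right)} = 1 - 5 = -4$)
$F = -44$ ($F = \left(-8 + 19\right) \left(-4\right) = 11 \left(-4\right) = -44$)
$4996 - F = 4996 - -44 = 4996 + 44 = 5040$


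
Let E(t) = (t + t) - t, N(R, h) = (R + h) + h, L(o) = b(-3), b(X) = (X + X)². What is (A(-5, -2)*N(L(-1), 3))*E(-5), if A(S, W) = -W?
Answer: -420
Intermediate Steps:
b(X) = 4*X² (b(X) = (2*X)² = 4*X²)
L(o) = 36 (L(o) = 4*(-3)² = 4*9 = 36)
N(R, h) = R + 2*h
E(t) = t (E(t) = 2*t - t = t)
(A(-5, -2)*N(L(-1), 3))*E(-5) = ((-1*(-2))*(36 + 2*3))*(-5) = (2*(36 + 6))*(-5) = (2*42)*(-5) = 84*(-5) = -420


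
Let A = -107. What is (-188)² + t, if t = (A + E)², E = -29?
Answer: 53840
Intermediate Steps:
t = 18496 (t = (-107 - 29)² = (-136)² = 18496)
(-188)² + t = (-188)² + 18496 = 35344 + 18496 = 53840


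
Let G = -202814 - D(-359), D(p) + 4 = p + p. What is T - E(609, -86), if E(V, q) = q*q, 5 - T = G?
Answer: 194701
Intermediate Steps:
D(p) = -4 + 2*p (D(p) = -4 + (p + p) = -4 + 2*p)
G = -202092 (G = -202814 - (-4 + 2*(-359)) = -202814 - (-4 - 718) = -202814 - 1*(-722) = -202814 + 722 = -202092)
T = 202097 (T = 5 - 1*(-202092) = 5 + 202092 = 202097)
E(V, q) = q²
T - E(609, -86) = 202097 - 1*(-86)² = 202097 - 1*7396 = 202097 - 7396 = 194701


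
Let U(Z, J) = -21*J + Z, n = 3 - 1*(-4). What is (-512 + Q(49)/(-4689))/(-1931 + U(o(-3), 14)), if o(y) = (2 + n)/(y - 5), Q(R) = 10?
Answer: 19206224/83506401 ≈ 0.23000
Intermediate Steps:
n = 7 (n = 3 + 4 = 7)
o(y) = 9/(-5 + y) (o(y) = (2 + 7)/(y - 5) = 9/(-5 + y))
U(Z, J) = Z - 21*J
(-512 + Q(49)/(-4689))/(-1931 + U(o(-3), 14)) = (-512 + 10/(-4689))/(-1931 + (9/(-5 - 3) - 21*14)) = (-512 + 10*(-1/4689))/(-1931 + (9/(-8) - 294)) = (-512 - 10/4689)/(-1931 + (9*(-⅛) - 294)) = -2400778/(4689*(-1931 + (-9/8 - 294))) = -2400778/(4689*(-1931 - 2361/8)) = -2400778/(4689*(-17809/8)) = -2400778/4689*(-8/17809) = 19206224/83506401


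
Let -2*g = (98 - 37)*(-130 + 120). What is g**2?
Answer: 93025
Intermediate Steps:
g = 305 (g = -(98 - 37)*(-130 + 120)/2 = -61*(-10)/2 = -1/2*(-610) = 305)
g**2 = 305**2 = 93025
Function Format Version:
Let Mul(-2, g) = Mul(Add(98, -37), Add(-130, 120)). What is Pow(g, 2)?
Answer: 93025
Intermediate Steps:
g = 305 (g = Mul(Rational(-1, 2), Mul(Add(98, -37), Add(-130, 120))) = Mul(Rational(-1, 2), Mul(61, -10)) = Mul(Rational(-1, 2), -610) = 305)
Pow(g, 2) = Pow(305, 2) = 93025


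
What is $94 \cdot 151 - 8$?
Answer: $14186$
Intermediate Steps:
$94 \cdot 151 - 8 = 14194 - 8 = 14186$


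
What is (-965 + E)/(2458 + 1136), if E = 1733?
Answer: 128/599 ≈ 0.21369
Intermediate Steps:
(-965 + E)/(2458 + 1136) = (-965 + 1733)/(2458 + 1136) = 768/3594 = 768*(1/3594) = 128/599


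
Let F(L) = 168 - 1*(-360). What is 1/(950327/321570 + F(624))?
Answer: 321570/170739287 ≈ 0.0018834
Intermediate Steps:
F(L) = 528 (F(L) = 168 + 360 = 528)
1/(950327/321570 + F(624)) = 1/(950327/321570 + 528) = 1/(170739287/321570) = 321570/170739287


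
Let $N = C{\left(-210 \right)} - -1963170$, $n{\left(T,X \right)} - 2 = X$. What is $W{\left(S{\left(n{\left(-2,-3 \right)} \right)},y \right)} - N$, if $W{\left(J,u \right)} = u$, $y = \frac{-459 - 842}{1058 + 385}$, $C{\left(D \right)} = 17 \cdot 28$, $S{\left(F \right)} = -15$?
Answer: $- \frac{2833542479}{1443} \approx -1.9636 \cdot 10^{6}$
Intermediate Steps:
$n{\left(T,X \right)} = 2 + X$
$C{\left(D \right)} = 476$
$y = - \frac{1301}{1443} \approx -0.90159$
$N = 1963646$ ($N = 476 - -1963170 = 476 + 1963170 = 1963646$)
$W{\left(S{\left(n{\left(-2,-3 \right)} \right)},y \right)} - N = - \frac{1301}{1443} - 1963646 = - \frac{2833542479}{1443}$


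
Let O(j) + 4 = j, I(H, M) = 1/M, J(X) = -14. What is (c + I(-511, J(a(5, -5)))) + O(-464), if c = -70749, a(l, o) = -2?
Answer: -997039/14 ≈ -71217.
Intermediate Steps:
O(j) = -4 + j
(c + I(-511, J(a(5, -5)))) + O(-464) = (-70749 + 1/(-14)) + (-4 - 464) = (-70749 - 1/14) - 468 = -990487/14 - 468 = -997039/14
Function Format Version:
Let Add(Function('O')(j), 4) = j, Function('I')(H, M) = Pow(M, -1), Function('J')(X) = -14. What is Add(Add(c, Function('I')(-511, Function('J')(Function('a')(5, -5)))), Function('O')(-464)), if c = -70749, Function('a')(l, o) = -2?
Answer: Rational(-997039, 14) ≈ -71217.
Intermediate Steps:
Function('O')(j) = Add(-4, j)
Add(Add(c, Function('I')(-511, Function('J')(Function('a')(5, -5)))), Function('O')(-464)) = Add(Add(-70749, Pow(-14, -1)), Add(-4, -464)) = Add(Add(-70749, Rational(-1, 14)), -468) = Add(Rational(-990487, 14), -468) = Rational(-997039, 14)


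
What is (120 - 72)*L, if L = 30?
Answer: 1440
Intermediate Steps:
(120 - 72)*L = (120 - 72)*30 = 48*30 = 1440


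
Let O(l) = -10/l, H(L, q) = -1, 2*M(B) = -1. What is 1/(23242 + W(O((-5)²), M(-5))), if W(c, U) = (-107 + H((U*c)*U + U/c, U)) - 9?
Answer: 1/23125 ≈ 4.3243e-5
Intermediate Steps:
M(B) = -½ (M(B) = (½)*(-1) = -½)
W(c, U) = -117 (W(c, U) = (-107 - 1) - 9 = -108 - 9 = -117)
1/(23242 + W(O((-5)²), M(-5))) = 1/(23242 - 117) = 1/23125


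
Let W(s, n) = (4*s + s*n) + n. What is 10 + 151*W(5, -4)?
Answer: -594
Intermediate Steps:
W(s, n) = n + 4*s + n*s (W(s, n) = (4*s + n*s) + n = n + 4*s + n*s)
10 + 151*W(5, -4) = 10 + 151*(-4 + 4*5 - 4*5) = 10 + 151*(-4 + 20 - 20) = 10 + 151*(-4) = 10 - 604 = -594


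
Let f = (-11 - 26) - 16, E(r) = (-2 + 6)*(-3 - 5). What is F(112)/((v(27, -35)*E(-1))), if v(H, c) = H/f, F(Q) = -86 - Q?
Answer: -583/48 ≈ -12.146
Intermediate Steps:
E(r) = -32 (E(r) = 4*(-8) = -32)
f = -53 (f = -37 - 16 = -53)
v(H, c) = -H/53 (v(H, c) = H/(-53) = H*(-1/53) = -H/53)
F(112)/((v(27, -35)*E(-1))) = (-86 - 1*112)/((-1/53*27*(-32))) = (-86 - 112)/((-27/53*(-32))) = -198/864/53 = -198*53/864 = -583/48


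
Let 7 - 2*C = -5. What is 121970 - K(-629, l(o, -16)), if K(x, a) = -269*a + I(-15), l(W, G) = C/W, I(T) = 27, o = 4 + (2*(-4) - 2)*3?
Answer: 1584452/13 ≈ 1.2188e+5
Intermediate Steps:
C = 6 (C = 7/2 - ½*(-5) = 7/2 + 5/2 = 6)
o = -26 (o = 4 + (-8 - 2)*3 = 4 - 10*3 = 4 - 30 = -26)
l(W, G) = 6/W
K(x, a) = 27 - 269*a (K(x, a) = -269*a + 27 = 27 - 269*a)
121970 - K(-629, l(o, -16)) = 121970 - (27 - 1614/(-26)) = 121970 - (27 - 1614*(-1)/26) = 121970 - (27 - 269*(-3/13)) = 121970 - (27 + 807/13) = 121970 - 1*1158/13 = 121970 - 1158/13 = 1584452/13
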